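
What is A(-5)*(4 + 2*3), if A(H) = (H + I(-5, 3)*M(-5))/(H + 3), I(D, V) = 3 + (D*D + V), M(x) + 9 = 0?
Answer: 1420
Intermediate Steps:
M(x) = -9 (M(x) = -9 + 0 = -9)
I(D, V) = 3 + V + D**2 (I(D, V) = 3 + (D**2 + V) = 3 + (V + D**2) = 3 + V + D**2)
A(H) = (-279 + H)/(3 + H) (A(H) = (H + (3 + 3 + (-5)**2)*(-9))/(H + 3) = (H + (3 + 3 + 25)*(-9))/(3 + H) = (H + 31*(-9))/(3 + H) = (H - 279)/(3 + H) = (-279 + H)/(3 + H))
A(-5)*(4 + 2*3) = ((-279 - 5)/(3 - 5))*(4 + 2*3) = (-284/(-2))*(4 + 6) = -1/2*(-284)*10 = 142*10 = 1420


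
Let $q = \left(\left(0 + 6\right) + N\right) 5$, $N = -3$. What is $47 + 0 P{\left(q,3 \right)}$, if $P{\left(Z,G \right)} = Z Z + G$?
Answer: $47$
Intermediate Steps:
$q = 15$ ($q = \left(\left(0 + 6\right) - 3\right) 5 = \left(6 - 3\right) 5 = 3 \cdot 5 = 15$)
$P{\left(Z,G \right)} = G + Z^{2}$ ($P{\left(Z,G \right)} = Z^{2} + G = G + Z^{2}$)
$47 + 0 P{\left(q,3 \right)} = 47 + 0 \left(3 + 15^{2}\right) = 47 + 0 \left(3 + 225\right) = 47 + 0 \cdot 228 = 47 + 0 = 47$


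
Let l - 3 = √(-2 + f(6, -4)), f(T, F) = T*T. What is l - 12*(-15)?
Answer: 183 + √34 ≈ 188.83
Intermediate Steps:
f(T, F) = T²
l = 3 + √34 (l = 3 + √(-2 + 6²) = 3 + √(-2 + 36) = 3 + √34 ≈ 8.8309)
l - 12*(-15) = (3 + √34) - 12*(-15) = (3 + √34) + 180 = 183 + √34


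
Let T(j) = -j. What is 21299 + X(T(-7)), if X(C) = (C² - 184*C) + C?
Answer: 20067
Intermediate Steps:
X(C) = C² - 183*C
21299 + X(T(-7)) = 21299 + (-1*(-7))*(-183 - 1*(-7)) = 21299 + 7*(-183 + 7) = 21299 + 7*(-176) = 21299 - 1232 = 20067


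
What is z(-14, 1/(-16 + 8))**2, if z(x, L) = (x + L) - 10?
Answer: 37249/64 ≈ 582.02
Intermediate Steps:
z(x, L) = -10 + L + x (z(x, L) = (L + x) - 10 = -10 + L + x)
z(-14, 1/(-16 + 8))**2 = (-10 + 1/(-16 + 8) - 14)**2 = (-10 + 1/(-8) - 14)**2 = (-10 - 1/8 - 14)**2 = (-193/8)**2 = 37249/64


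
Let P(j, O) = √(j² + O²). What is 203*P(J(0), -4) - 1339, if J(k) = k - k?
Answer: -527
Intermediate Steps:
J(k) = 0
P(j, O) = √(O² + j²)
203*P(J(0), -4) - 1339 = 203*√((-4)² + 0²) - 1339 = 203*√(16 + 0) - 1339 = 203*√16 - 1339 = 203*4 - 1339 = 812 - 1339 = -527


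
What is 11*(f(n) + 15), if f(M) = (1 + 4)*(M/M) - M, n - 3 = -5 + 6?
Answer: 176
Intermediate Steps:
n = 4 (n = 3 + (-5 + 6) = 3 + 1 = 4)
f(M) = 5 - M (f(M) = 5*1 - M = 5 - M)
11*(f(n) + 15) = 11*((5 - 1*4) + 15) = 11*((5 - 4) + 15) = 11*(1 + 15) = 11*16 = 176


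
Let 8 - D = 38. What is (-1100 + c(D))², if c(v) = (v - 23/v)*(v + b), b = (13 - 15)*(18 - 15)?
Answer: 56644/25 ≈ 2265.8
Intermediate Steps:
D = -30 (D = 8 - 1*38 = 8 - 38 = -30)
b = -6 (b = -2*3 = -6)
c(v) = (-6 + v)*(v - 23/v) (c(v) = (v - 23/v)*(v - 6) = (v - 23/v)*(-6 + v) = (-6 + v)*(v - 23/v))
(-1100 + c(D))² = (-1100 + (-23 + (-30)² - 6*(-30) + 138/(-30)))² = (-1100 + (-23 + 900 + 180 + 138*(-1/30)))² = (-1100 + (-23 + 900 + 180 - 23/5))² = (-1100 + 5262/5)² = (-238/5)² = 56644/25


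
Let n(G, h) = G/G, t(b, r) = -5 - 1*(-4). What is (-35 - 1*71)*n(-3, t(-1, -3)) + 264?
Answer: 158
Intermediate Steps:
t(b, r) = -1 (t(b, r) = -5 + 4 = -1)
n(G, h) = 1
(-35 - 1*71)*n(-3, t(-1, -3)) + 264 = (-35 - 1*71)*1 + 264 = (-35 - 71)*1 + 264 = -106*1 + 264 = -106 + 264 = 158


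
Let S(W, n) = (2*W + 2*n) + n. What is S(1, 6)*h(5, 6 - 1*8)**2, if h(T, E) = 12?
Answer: 2880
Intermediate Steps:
S(W, n) = 2*W + 3*n
S(1, 6)*h(5, 6 - 1*8)**2 = (2*1 + 3*6)*12**2 = (2 + 18)*144 = 20*144 = 2880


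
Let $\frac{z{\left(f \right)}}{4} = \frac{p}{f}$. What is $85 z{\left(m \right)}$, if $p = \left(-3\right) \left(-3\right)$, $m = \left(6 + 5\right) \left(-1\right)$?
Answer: $- \frac{3060}{11} \approx -278.18$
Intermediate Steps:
$m = -11$ ($m = 11 \left(-1\right) = -11$)
$p = 9$
$z{\left(f \right)} = \frac{36}{f}$ ($z{\left(f \right)} = 4 \frac{9}{f} = \frac{36}{f}$)
$85 z{\left(m \right)} = 85 \frac{36}{-11} = 85 \cdot 36 \left(- \frac{1}{11}\right) = 85 \left(- \frac{36}{11}\right) = - \frac{3060}{11}$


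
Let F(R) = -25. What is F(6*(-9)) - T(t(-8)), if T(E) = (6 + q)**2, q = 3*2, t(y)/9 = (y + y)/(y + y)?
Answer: -169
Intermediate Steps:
t(y) = 9 (t(y) = 9*((y + y)/(y + y)) = 9*((2*y)/((2*y))) = 9*((2*y)*(1/(2*y))) = 9*1 = 9)
q = 6
T(E) = 144 (T(E) = (6 + 6)**2 = 12**2 = 144)
F(6*(-9)) - T(t(-8)) = -25 - 1*144 = -25 - 144 = -169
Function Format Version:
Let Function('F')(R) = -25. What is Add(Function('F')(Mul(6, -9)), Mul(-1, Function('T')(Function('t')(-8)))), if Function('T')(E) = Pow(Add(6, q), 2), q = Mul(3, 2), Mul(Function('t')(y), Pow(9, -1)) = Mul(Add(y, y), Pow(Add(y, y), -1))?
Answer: -169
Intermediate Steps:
Function('t')(y) = 9 (Function('t')(y) = Mul(9, Mul(Add(y, y), Pow(Add(y, y), -1))) = Mul(9, Mul(Mul(2, y), Pow(Mul(2, y), -1))) = Mul(9, Mul(Mul(2, y), Mul(Rational(1, 2), Pow(y, -1)))) = Mul(9, 1) = 9)
q = 6
Function('T')(E) = 144 (Function('T')(E) = Pow(Add(6, 6), 2) = Pow(12, 2) = 144)
Add(Function('F')(Mul(6, -9)), Mul(-1, Function('T')(Function('t')(-8)))) = Add(-25, Mul(-1, 144)) = Add(-25, -144) = -169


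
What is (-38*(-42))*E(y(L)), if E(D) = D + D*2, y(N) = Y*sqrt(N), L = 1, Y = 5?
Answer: 23940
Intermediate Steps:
y(N) = 5*sqrt(N)
E(D) = 3*D (E(D) = D + 2*D = 3*D)
(-38*(-42))*E(y(L)) = (-38*(-42))*(3*(5*sqrt(1))) = 1596*(3*(5*1)) = 1596*(3*5) = 1596*15 = 23940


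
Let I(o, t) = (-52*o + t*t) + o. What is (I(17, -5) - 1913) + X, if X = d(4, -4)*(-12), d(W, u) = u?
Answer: -2707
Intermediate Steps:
I(o, t) = t**2 - 51*o (I(o, t) = (-52*o + t**2) + o = (t**2 - 52*o) + o = t**2 - 51*o)
X = 48 (X = -4*(-12) = 48)
(I(17, -5) - 1913) + X = (((-5)**2 - 51*17) - 1913) + 48 = ((25 - 867) - 1913) + 48 = (-842 - 1913) + 48 = -2755 + 48 = -2707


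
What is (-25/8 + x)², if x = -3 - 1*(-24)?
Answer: 20449/64 ≈ 319.52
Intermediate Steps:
x = 21 (x = -3 + 24 = 21)
(-25/8 + x)² = (-25/8 + 21)² = (143/8)² = 20449/64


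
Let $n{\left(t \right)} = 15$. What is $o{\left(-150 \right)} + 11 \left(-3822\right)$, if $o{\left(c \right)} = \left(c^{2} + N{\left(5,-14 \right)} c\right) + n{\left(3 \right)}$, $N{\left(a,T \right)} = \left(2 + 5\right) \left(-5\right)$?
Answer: $-14277$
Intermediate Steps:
$N{\left(a,T \right)} = -35$ ($N{\left(a,T \right)} = 7 \left(-5\right) = -35$)
$o{\left(c \right)} = 15 + c^{2} - 35 c$ ($o{\left(c \right)} = \left(c^{2} - 35 c\right) + 15 = 15 + c^{2} - 35 c$)
$o{\left(-150 \right)} + 11 \left(-3822\right) = \left(15 + \left(-150\right)^{2} - -5250\right) + 11 \left(-3822\right) = \left(15 + 22500 + 5250\right) - 42042 = 27765 - 42042 = -14277$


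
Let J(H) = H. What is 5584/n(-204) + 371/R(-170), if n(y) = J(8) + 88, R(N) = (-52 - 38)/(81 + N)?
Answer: 19127/45 ≈ 425.04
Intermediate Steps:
R(N) = -90/(81 + N)
n(y) = 96 (n(y) = 8 + 88 = 96)
5584/n(-204) + 371/R(-170) = 5584/96 + 371/((-90/(81 - 170))) = 5584*(1/96) + 371/((-90/(-89))) = 349/6 + 371/((-90*(-1/89))) = 349/6 + 371/(90/89) = 349/6 + 371*(89/90) = 349/6 + 33019/90 = 19127/45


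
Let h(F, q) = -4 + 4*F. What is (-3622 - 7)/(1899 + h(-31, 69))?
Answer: -3629/1771 ≈ -2.0491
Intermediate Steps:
(-3622 - 7)/(1899 + h(-31, 69)) = (-3622 - 7)/(1899 + (-4 + 4*(-31))) = -3629/(1899 + (-4 - 124)) = -3629/(1899 - 128) = -3629/1771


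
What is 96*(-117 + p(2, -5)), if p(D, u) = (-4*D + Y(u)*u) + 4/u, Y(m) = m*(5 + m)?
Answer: -60384/5 ≈ -12077.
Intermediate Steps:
p(D, u) = -4*D + 4/u + u²*(5 + u) (p(D, u) = (-4*D + (u*(5 + u))*u) + 4/u = (-4*D + u²*(5 + u)) + 4/u = -4*D + 4/u + u²*(5 + u))
96*(-117 + p(2, -5)) = 96*(-117 + (4 - 5*(-4*2 + (-5)²*(5 - 5)))/(-5)) = 96*(-117 - (4 - 5*(-8 + 25*0))/5) = 96*(-117 - (4 - 5*(-8 + 0))/5) = 96*(-117 - (4 - 5*(-8))/5) = 96*(-117 - (4 + 40)/5) = 96*(-117 - ⅕*44) = 96*(-117 - 44/5) = 96*(-629/5) = -60384/5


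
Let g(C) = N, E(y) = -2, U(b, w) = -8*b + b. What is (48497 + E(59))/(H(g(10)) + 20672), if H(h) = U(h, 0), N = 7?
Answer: 48495/20623 ≈ 2.3515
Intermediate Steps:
U(b, w) = -7*b
g(C) = 7
H(h) = -7*h
(48497 + E(59))/(H(g(10)) + 20672) = (48497 - 2)/(-7*7 + 20672) = 48495/(-49 + 20672) = 48495/20623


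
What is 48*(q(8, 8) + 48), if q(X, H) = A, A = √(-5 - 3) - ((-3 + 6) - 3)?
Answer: 2304 + 96*I*√2 ≈ 2304.0 + 135.76*I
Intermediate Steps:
A = 2*I*√2 (A = √(-8) - (3 - 3) = 2*I*√2 - 1*0 = 2*I*√2 + 0 = 2*I*√2 ≈ 2.8284*I)
q(X, H) = 2*I*√2
48*(q(8, 8) + 48) = 48*(2*I*√2 + 48) = 48*(48 + 2*I*√2) = 2304 + 96*I*√2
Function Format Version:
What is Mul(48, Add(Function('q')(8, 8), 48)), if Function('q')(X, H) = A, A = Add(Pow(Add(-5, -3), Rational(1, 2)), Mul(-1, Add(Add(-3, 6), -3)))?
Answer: Add(2304, Mul(96, I, Pow(2, Rational(1, 2)))) ≈ Add(2304.0, Mul(135.76, I))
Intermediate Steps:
A = Mul(2, I, Pow(2, Rational(1, 2))) (A = Add(Pow(-8, Rational(1, 2)), Mul(-1, Add(3, -3))) = Add(Mul(2, I, Pow(2, Rational(1, 2))), Mul(-1, 0)) = Add(Mul(2, I, Pow(2, Rational(1, 2))), 0) = Mul(2, I, Pow(2, Rational(1, 2))) ≈ Mul(2.8284, I))
Function('q')(X, H) = Mul(2, I, Pow(2, Rational(1, 2)))
Mul(48, Add(Function('q')(8, 8), 48)) = Mul(48, Add(Mul(2, I, Pow(2, Rational(1, 2))), 48)) = Mul(48, Add(48, Mul(2, I, Pow(2, Rational(1, 2))))) = Add(2304, Mul(96, I, Pow(2, Rational(1, 2))))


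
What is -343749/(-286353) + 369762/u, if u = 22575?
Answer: 12626954629/718268775 ≈ 17.580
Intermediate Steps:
-343749/(-286353) + 369762/u = -343749/(-286353) + 369762/22575 = -343749*(-1/286353) + 369762*(1/22575) = 114583/95451 + 123254/7525 = 12626954629/718268775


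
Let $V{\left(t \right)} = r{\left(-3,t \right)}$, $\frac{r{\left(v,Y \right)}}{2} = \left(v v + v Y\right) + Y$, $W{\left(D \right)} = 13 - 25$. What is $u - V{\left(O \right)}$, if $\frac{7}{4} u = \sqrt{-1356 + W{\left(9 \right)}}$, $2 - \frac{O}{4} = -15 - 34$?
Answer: $798 + \frac{24 i \sqrt{38}}{7} \approx 798.0 + 21.135 i$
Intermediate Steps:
$W{\left(D \right)} = -12$
$O = 204$ ($O = 8 - 4 \left(-15 - 34\right) = 8 - -196 = 8 + 196 = 204$)
$r{\left(v,Y \right)} = 2 Y + 2 v^{2} + 2 Y v$ ($r{\left(v,Y \right)} = 2 \left(\left(v v + v Y\right) + Y\right) = 2 \left(\left(v^{2} + Y v\right) + Y\right) = 2 \left(Y + v^{2} + Y v\right) = 2 Y + 2 v^{2} + 2 Y v$)
$u = \frac{24 i \sqrt{38}}{7}$ ($u = \frac{4 \sqrt{-1356 - 12}}{7} = \frac{4 \sqrt{-1368}}{7} = \frac{4 \cdot 6 i \sqrt{38}}{7} = \frac{24 i \sqrt{38}}{7} \approx 21.135 i$)
$V{\left(t \right)} = 18 - 4 t$ ($V{\left(t \right)} = 2 t + 2 \left(-3\right)^{2} + 2 t \left(-3\right) = 2 t + 2 \cdot 9 - 6 t = 2 t + 18 - 6 t = 18 - 4 t$)
$u - V{\left(O \right)} = \frac{24 i \sqrt{38}}{7} - \left(18 - 816\right) = \frac{24 i \sqrt{38}}{7} - -798 = \frac{24 i \sqrt{38}}{7} + 798 = 798 + \frac{24 i \sqrt{38}}{7}$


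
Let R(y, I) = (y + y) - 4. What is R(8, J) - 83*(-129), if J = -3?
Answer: 10719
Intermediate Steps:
R(y, I) = -4 + 2*y (R(y, I) = 2*y - 4 = -4 + 2*y)
R(8, J) - 83*(-129) = (-4 + 2*8) - 83*(-129) = (-4 + 16) + 10707 = 12 + 10707 = 10719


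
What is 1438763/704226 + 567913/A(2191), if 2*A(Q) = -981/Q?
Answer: -584177242084871/230281902 ≈ -2.5368e+6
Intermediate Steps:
A(Q) = -981/(2*Q) (A(Q) = (-981/Q)/2 = -981/(2*Q))
1438763/704226 + 567913/A(2191) = 1438763/704226 + 567913/((-981/2/2191)) = 1438763*(1/704226) + 567913/((-981/2*1/2191)) = 1438763/704226 + 567913/(-981/4382) = 1438763/704226 + 567913*(-4382/981) = 1438763/704226 - 2488594766/981 = -584177242084871/230281902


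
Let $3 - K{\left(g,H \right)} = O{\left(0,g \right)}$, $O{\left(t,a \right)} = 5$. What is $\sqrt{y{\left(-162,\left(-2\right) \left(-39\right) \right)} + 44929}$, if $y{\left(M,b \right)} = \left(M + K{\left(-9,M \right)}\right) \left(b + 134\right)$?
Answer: $3 \sqrt{1129} \approx 100.8$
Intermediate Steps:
$K{\left(g,H \right)} = -2$ ($K{\left(g,H \right)} = 3 - 5 = -2$)
$y{\left(M,b \right)} = \left(-2 + M\right) \left(134 + b\right)$ ($y{\left(M,b \right)} = \left(M - 2\right) \left(b + 134\right) = \left(-2 + M\right) \left(134 + b\right)$)
$\sqrt{y{\left(-162,\left(-2\right) \left(-39\right) \right)} + 44929} = \sqrt{\left(-268 - 2 \left(\left(-2\right) \left(-39\right)\right) + 134 \left(-162\right) - 162 \left(\left(-2\right) \left(-39\right)\right)\right) + 44929} = \sqrt{\left(-268 - 156 - 21708 - 12636\right) + 44929} = \sqrt{-34768 + 44929} = \sqrt{10161} = 3 \sqrt{1129}$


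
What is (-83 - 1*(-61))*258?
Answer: -5676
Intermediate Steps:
(-83 - 1*(-61))*258 = (-83 + 61)*258 = -22*258 = -5676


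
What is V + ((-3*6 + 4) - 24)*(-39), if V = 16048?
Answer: 17530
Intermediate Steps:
V + ((-3*6 + 4) - 24)*(-39) = 16048 + ((-3*6 + 4) - 24)*(-39) = 16048 + ((-18 + 4) - 24)*(-39) = 16048 + (-14 - 24)*(-39) = 16048 - 38*(-39) = 16048 + 1482 = 17530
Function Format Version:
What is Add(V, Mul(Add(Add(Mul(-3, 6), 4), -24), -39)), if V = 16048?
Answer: 17530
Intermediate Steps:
Add(V, Mul(Add(Add(Mul(-3, 6), 4), -24), -39)) = Add(16048, Mul(Add(Add(Mul(-3, 6), 4), -24), -39)) = Add(16048, Mul(Add(Add(-18, 4), -24), -39)) = Add(16048, Mul(Add(-14, -24), -39)) = Add(16048, Mul(-38, -39)) = Add(16048, 1482) = 17530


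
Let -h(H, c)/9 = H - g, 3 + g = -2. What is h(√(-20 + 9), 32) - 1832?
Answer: -1877 - 9*I*√11 ≈ -1877.0 - 29.85*I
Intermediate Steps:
g = -5 (g = -3 - 2 = -5)
h(H, c) = -45 - 9*H (h(H, c) = -9*(H - 1*(-5)) = -9*(H + 5) = -9*(5 + H) = -45 - 9*H)
h(√(-20 + 9), 32) - 1832 = (-45 - 9*√(-20 + 9)) - 1832 = (-45 - 9*I*√11) - 1832 = -1877 - 9*I*√11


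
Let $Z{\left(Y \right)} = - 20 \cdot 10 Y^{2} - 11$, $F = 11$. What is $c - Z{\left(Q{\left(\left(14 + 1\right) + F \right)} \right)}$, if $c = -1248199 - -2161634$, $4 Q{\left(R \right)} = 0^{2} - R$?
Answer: $921896$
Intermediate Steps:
$Q{\left(R \right)} = - \frac{R}{4}$ ($Q{\left(R \right)} = \frac{0^{2} - R}{4} = \frac{0 - R}{4} = \frac{\left(-1\right) R}{4} = - \frac{R}{4}$)
$c = 913435$ ($c = -1248199 + 2161634 = 913435$)
$Z{\left(Y \right)} = -11 - 200 Y^{2}$ ($Z{\left(Y \right)} = - 200 Y^{2} - 11 = -11 - 200 Y^{2}$)
$c - Z{\left(Q{\left(\left(14 + 1\right) + F \right)} \right)} = 913435 - \left(-11 - 200 \left(- \frac{\left(14 + 1\right) + 11}{4}\right)^{2}\right) = 913435 - \left(-11 - 200 \left(- \frac{15 + 11}{4}\right)^{2}\right) = 913435 - \left(-11 - 200 \left(\left(- \frac{1}{4}\right) 26\right)^{2}\right) = 913435 - \left(-11 - 200 \left(- \frac{13}{2}\right)^{2}\right) = 913435 - \left(-11 - 8450\right) = 913435 - -8461 = 913435 + 8461 = 921896$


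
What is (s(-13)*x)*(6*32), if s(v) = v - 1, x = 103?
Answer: -276864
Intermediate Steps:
s(v) = -1 + v
(s(-13)*x)*(6*32) = ((-1 - 13)*103)*(6*32) = -14*103*192 = -1442*192 = -276864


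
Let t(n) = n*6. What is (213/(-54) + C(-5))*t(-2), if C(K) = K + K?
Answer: 502/3 ≈ 167.33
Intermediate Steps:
t(n) = 6*n
C(K) = 2*K
(213/(-54) + C(-5))*t(-2) = (213/(-54) + 2*(-5))*(6*(-2)) = (213*(-1/54) - 10)*(-12) = (-71/18 - 10)*(-12) = -251/18*(-12) = 502/3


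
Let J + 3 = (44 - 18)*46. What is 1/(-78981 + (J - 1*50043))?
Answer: -1/127831 ≈ -7.8228e-6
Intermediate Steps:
J = 1193 (J = -3 + (44 - 18)*46 = -3 + 26*46 = -3 + 1196 = 1193)
1/(-78981 + (J - 1*50043)) = 1/(-78981 + (1193 - 1*50043)) = 1/(-78981 + (1193 - 50043)) = 1/(-78981 - 48850) = 1/(-127831) = -1/127831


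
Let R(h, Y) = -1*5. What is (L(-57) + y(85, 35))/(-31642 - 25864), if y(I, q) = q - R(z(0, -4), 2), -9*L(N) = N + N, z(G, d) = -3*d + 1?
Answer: -79/86259 ≈ -0.00091585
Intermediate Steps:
z(G, d) = 1 - 3*d
L(N) = -2*N/9 (L(N) = -(N + N)/9 = -2*N/9)
R(h, Y) = -5
y(I, q) = 5 + q (y(I, q) = q - 1*(-5) = q + 5 = 5 + q)
(L(-57) + y(85, 35))/(-31642 - 25864) = (-2/9*(-57) + (5 + 35))/(-31642 - 25864) = (38/3 + 40)/(-57506) = (158/3)*(-1/57506) = -79/86259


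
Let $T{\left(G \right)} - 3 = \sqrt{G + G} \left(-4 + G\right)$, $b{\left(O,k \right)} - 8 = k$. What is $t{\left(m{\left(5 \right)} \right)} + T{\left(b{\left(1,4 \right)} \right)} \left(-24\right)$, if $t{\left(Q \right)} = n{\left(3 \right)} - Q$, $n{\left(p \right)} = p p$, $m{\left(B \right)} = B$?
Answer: $-68 - 384 \sqrt{6} \approx -1008.6$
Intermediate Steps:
$b{\left(O,k \right)} = 8 + k$
$n{\left(p \right)} = p^{2}$
$T{\left(G \right)} = 3 + \sqrt{2} \sqrt{G} \left(-4 + G\right)$ ($T{\left(G \right)} = 3 + \sqrt{G + G} \left(-4 + G\right) = 3 + \sqrt{2 G} \left(-4 + G\right) = 3 + \sqrt{2} \sqrt{G} \left(-4 + G\right)$)
$t{\left(Q \right)} = 9 - Q$ ($t{\left(Q \right)} = 3^{2} - Q = 9 - Q$)
$t{\left(m{\left(5 \right)} \right)} + T{\left(b{\left(1,4 \right)} \right)} \left(-24\right) = \left(9 - 5\right) + \left(3 + \sqrt{2} \left(8 + 4\right)^{\frac{3}{2}} - 4 \sqrt{2} \sqrt{8 + 4}\right) \left(-24\right) = \left(9 - 5\right) + \left(3 + \sqrt{2} \cdot 12^{\frac{3}{2}} - 4 \sqrt{2} \sqrt{12}\right) \left(-24\right) = 4 + \left(3 + \sqrt{2} \cdot 24 \sqrt{3} - 4 \sqrt{2} \cdot 2 \sqrt{3}\right) \left(-24\right) = 4 + \left(3 + 24 \sqrt{6} - 8 \sqrt{6}\right) \left(-24\right) = 4 + \left(3 + 16 \sqrt{6}\right) \left(-24\right) = 4 - \left(72 + 384 \sqrt{6}\right) = -68 - 384 \sqrt{6}$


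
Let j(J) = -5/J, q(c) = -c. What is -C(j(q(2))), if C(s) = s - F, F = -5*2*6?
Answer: -125/2 ≈ -62.500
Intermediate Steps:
F = -60 (F = -10*6 = -60)
C(s) = 60 + s (C(s) = s - 1*(-60) = s + 60 = 60 + s)
-C(j(q(2))) = -(60 - 5/((-1*2))) = -(60 - 5/(-2)) = -(60 - 5*(-½)) = -(60 + 5/2) = -1*125/2 = -125/2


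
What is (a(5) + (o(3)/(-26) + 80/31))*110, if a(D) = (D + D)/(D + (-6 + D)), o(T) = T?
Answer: 220110/403 ≈ 546.18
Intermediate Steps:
a(D) = 2*D/(-6 + 2*D) (a(D) = (2*D)/(-6 + 2*D) = 2*D/(-6 + 2*D))
(a(5) + (o(3)/(-26) + 80/31))*110 = (5/(-3 + 5) + (3/(-26) + 80/31))*110 = (5/2 + (3*(-1/26) + 80*(1/31)))*110 = (5*(½) + (-3/26 + 80/31))*110 = (5/2 + 1987/806)*110 = (2001/403)*110 = 220110/403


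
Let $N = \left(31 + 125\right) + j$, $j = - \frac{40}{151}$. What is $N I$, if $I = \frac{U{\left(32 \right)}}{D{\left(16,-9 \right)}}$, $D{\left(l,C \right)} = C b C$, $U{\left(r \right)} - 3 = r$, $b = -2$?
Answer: $- \frac{411530}{12231} \approx -33.646$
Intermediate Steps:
$j = - \frac{40}{151}$ ($j = \left(-40\right) \frac{1}{151} = - \frac{40}{151} \approx -0.2649$)
$U{\left(r \right)} = 3 + r$
$D{\left(l,C \right)} = - 2 C^{2}$ ($D{\left(l,C \right)} = C \left(-2\right) C = - 2 C C = - 2 C^{2}$)
$N = \frac{23516}{151}$ ($N = \left(31 + 125\right) - \frac{40}{151} = 156 - \frac{40}{151} = \frac{23516}{151} \approx 155.74$)
$I = - \frac{35}{162}$ ($I = \frac{3 + 32}{\left(-2\right) \left(-9\right)^{2}} = \frac{35}{\left(-2\right) 81} = \frac{35}{-162} = 35 \left(- \frac{1}{162}\right) = - \frac{35}{162} \approx -0.21605$)
$N I = \frac{23516}{151} \left(- \frac{35}{162}\right) = - \frac{411530}{12231}$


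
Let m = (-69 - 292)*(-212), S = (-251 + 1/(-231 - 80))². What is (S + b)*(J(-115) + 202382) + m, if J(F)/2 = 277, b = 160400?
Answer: 4384992529431956/96721 ≈ 4.5336e+10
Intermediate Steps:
J(F) = 554 (J(F) = 2*277 = 554)
S = 6093675844/96721 (S = (-251 + 1/(-311))² = (-251 - 1/311)² = (-78062/311)² = 6093675844/96721 ≈ 63003.)
m = 76532 (m = -361*(-212) = 76532)
(S + b)*(J(-115) + 202382) + m = (6093675844/96721 + 160400)*(554 + 202382) + 76532 = (21607724244/96721)*202936 + 76532 = 4384985127180384/96721 + 76532 = 4384992529431956/96721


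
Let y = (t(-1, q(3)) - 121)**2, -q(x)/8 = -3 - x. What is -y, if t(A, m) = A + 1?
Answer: -14641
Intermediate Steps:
q(x) = 24 + 8*x (q(x) = -8*(-3 - x) = 24 + 8*x)
t(A, m) = 1 + A
y = 14641 (y = ((1 - 1) - 121)**2 = (0 - 121)**2 = (-121)**2 = 14641)
-y = -1*14641 = -14641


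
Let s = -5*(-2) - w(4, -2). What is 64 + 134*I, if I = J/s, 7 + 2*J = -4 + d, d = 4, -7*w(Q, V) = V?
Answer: 1069/68 ≈ 15.721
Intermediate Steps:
w(Q, V) = -V/7
s = 68/7 (s = -5*(-2) - (-1)*(-2)/7 = 10 - 1*2/7 = 10 - 2/7 = 68/7 ≈ 9.7143)
J = -7/2 (J = -7/2 + (-4 + 4)/2 = -7/2 + (½)*0 = -7/2 + 0 = -7/2 ≈ -3.5000)
I = -49/136 (I = -7/(2*68/7) = -7/2*7/68 = -49/136 ≈ -0.36029)
64 + 134*I = 64 + 134*(-49/136) = 64 - 3283/68 = 1069/68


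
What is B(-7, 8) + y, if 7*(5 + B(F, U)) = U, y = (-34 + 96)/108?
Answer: -1241/378 ≈ -3.2831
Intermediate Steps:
y = 31/54 (y = 62*(1/108) = 31/54 ≈ 0.57407)
B(F, U) = -5 + U/7
B(-7, 8) + y = (-5 + (⅐)*8) + 31/54 = (-5 + 8/7) + 31/54 = -27/7 + 31/54 = -1241/378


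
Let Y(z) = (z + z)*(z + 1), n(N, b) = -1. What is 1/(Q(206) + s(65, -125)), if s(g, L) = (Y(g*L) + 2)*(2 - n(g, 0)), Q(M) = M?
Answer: 1/396045212 ≈ 2.5250e-9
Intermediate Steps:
Y(z) = 2*z*(1 + z) (Y(z) = (2*z)*(1 + z) = 2*z*(1 + z))
s(g, L) = 6 + 6*L*g*(1 + L*g) (s(g, L) = (2*(g*L)*(1 + g*L) + 2)*(2 - 1*(-1)) = (2*(L*g)*(1 + L*g) + 2)*(2 + 1) = (2*L*g*(1 + L*g) + 2)*3 = (2 + 2*L*g*(1 + L*g))*3 = 6 + 6*L*g*(1 + L*g))
1/(Q(206) + s(65, -125)) = 1/(206 + (6 + 6*(-125)*65*(1 - 125*65))) = 1/(206 + (6 + 6*(-125)*65*(1 - 8125))) = 1/(206 + (6 + 6*(-125)*65*(-8124))) = 1/(206 + (6 + 396045000)) = 1/(206 + 396045006) = 1/396045212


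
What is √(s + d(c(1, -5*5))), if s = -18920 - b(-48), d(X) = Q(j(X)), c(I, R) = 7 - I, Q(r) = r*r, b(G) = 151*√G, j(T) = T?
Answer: 2*√(-4721 - 151*I*√3) ≈ 3.805 - 137.47*I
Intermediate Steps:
Q(r) = r²
d(X) = X²
s = -18920 - 604*I*√3 (s = -18920 - 151*√(-48) = -18920 - 151*4*I*√3 = -18920 - 604*I*√3 ≈ -18920.0 - 1046.2*I)
√(s + d(c(1, -5*5))) = √((-18920 - 604*I*√3) + (7 - 1*1)²) = √((-18920 - 604*I*√3) + (7 - 1)²) = √((-18920 - 604*I*√3) + 6²) = √((-18920 - 604*I*√3) + 36) = √(-18884 - 604*I*√3)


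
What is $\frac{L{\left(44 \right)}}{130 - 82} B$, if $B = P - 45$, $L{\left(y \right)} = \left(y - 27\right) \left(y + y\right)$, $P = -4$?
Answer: $- \frac{9163}{6} \approx -1527.2$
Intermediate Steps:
$L{\left(y \right)} = 2 y \left(-27 + y\right)$ ($L{\left(y \right)} = \left(-27 + y\right) 2 y = 2 y \left(-27 + y\right)$)
$B = -49$ ($B = -4 - 45 = -49$)
$\frac{L{\left(44 \right)}}{130 - 82} B = \frac{2 \cdot 44 \left(-27 + 44\right)}{130 - 82} \left(-49\right) = \frac{2 \cdot 44 \cdot 17}{48} \left(-49\right) = 1496 \cdot \frac{1}{48} \left(-49\right) = \frac{187}{6} \left(-49\right) = - \frac{9163}{6}$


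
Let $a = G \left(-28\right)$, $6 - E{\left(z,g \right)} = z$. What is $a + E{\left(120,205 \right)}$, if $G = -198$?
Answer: $5430$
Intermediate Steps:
$E{\left(z,g \right)} = 6 - z$
$a = 5544$ ($a = \left(-198\right) \left(-28\right) = 5544$)
$a + E{\left(120,205 \right)} = 5544 + \left(6 - 120\right) = 5544 - 114 = 5430$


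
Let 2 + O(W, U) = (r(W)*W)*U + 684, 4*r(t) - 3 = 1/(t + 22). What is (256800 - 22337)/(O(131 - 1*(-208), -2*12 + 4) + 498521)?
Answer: 84641143/178374903 ≈ 0.47451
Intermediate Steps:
r(t) = ¾ + 1/(4*(22 + t)) (r(t) = ¾ + 1/(4*(t + 22)) = ¾ + 1/(4*(22 + t)))
O(W, U) = 682 + U*W*(67 + 3*W)/(4*(22 + W)) (O(W, U) = -2 + ((((67 + 3*W)/(4*(22 + W)))*W)*U + 684) = -2 + ((W*(67 + 3*W)/(4*(22 + W)))*U + 684) = -2 + (U*W*(67 + 3*W)/(4*(22 + W)) + 684) = -2 + (684 + U*W*(67 + 3*W)/(4*(22 + W))) = 682 + U*W*(67 + 3*W)/(4*(22 + W)))
(256800 - 22337)/(O(131 - 1*(-208), -2*12 + 4) + 498521) = (256800 - 22337)/((60016 + 2728*(131 - 1*(-208)) + (-2*12 + 4)*(131 - 1*(-208))*(67 + 3*(131 - 1*(-208))))/(4*(22 + (131 - 1*(-208)))) + 498521) = 234463/((60016 + 2728*(131 + 208) + (-24 + 4)*(131 + 208)*(67 + 3*(131 + 208)))/(4*(22 + (131 + 208))) + 498521) = 234463/((60016 + 2728*339 - 20*339*(67 + 3*339))/(4*(22 + 339)) + 498521) = 234463/((¼)*(60016 + 924792 - 20*339*(67 + 1017))/361 + 498521) = 234463/((¼)*(1/361)*(60016 + 924792 - 20*339*1084) + 498521) = 234463/((¼)*(1/361)*(60016 + 924792 - 7349520) + 498521) = 234463/((¼)*(1/361)*(-6364712) + 498521) = 234463/(-1591178/361 + 498521) = 234463/(178374903/361) = 234463*(361/178374903) = 84641143/178374903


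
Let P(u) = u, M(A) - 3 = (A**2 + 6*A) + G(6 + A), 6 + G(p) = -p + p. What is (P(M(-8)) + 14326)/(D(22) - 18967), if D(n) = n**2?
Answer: -14339/18483 ≈ -0.77579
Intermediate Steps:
G(p) = -6 (G(p) = -6 + (-p + p) = -6 + 0 = -6)
M(A) = -3 + A**2 + 6*A (M(A) = 3 + ((A**2 + 6*A) - 6) = 3 + (-6 + A**2 + 6*A) = -3 + A**2 + 6*A)
(P(M(-8)) + 14326)/(D(22) - 18967) = ((-3 + (-8)**2 + 6*(-8)) + 14326)/(22**2 - 18967) = ((-3 + 64 - 48) + 14326)/(484 - 18967) = (13 + 14326)/(-18483) = 14339*(-1/18483) = -14339/18483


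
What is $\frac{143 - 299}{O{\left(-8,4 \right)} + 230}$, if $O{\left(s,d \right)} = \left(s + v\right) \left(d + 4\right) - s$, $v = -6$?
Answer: $- \frac{26}{21} \approx -1.2381$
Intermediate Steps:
$O{\left(s,d \right)} = - s + \left(-6 + s\right) \left(4 + d\right)$ ($O{\left(s,d \right)} = \left(s - 6\right) \left(d + 4\right) - s = \left(-6 + s\right) \left(4 + d\right) - s = - s + \left(-6 + s\right) \left(4 + d\right)$)
$\frac{143 - 299}{O{\left(-8,4 \right)} + 230} = \frac{143 - 299}{\left(-24 - 24 + 3 \left(-8\right) + 4 \left(-8\right)\right) + 230} = - \frac{156}{\left(-24 - 24 - 24 - 32\right) + 230} = - \frac{156}{-104 + 230} = - \frac{156}{126} = \left(-156\right) \frac{1}{126} = - \frac{26}{21}$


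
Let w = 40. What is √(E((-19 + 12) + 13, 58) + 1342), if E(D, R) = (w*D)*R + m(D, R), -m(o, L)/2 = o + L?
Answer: √15134 ≈ 123.02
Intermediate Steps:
m(o, L) = -2*L - 2*o (m(o, L) = -2*(o + L) = -2*(L + o) = -2*L - 2*o)
E(D, R) = -2*D - 2*R + 40*D*R (E(D, R) = (40*D)*R + (-2*R - 2*D) = 40*D*R + (-2*D - 2*R) = -2*D - 2*R + 40*D*R)
√(E((-19 + 12) + 13, 58) + 1342) = √((-2*((-19 + 12) + 13) - 2*58 + 40*((-19 + 12) + 13)*58) + 1342) = √((-2*(-7 + 13) - 116 + 40*(-7 + 13)*58) + 1342) = √((-2*6 - 116 + 40*6*58) + 1342) = √((-12 - 116 + 13920) + 1342) = √(13792 + 1342) = √15134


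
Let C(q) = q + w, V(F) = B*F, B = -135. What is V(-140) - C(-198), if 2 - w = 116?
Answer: 19212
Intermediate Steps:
w = -114 (w = 2 - 1*116 = 2 - 116 = -114)
V(F) = -135*F
C(q) = -114 + q (C(q) = q - 114 = -114 + q)
V(-140) - C(-198) = -135*(-140) - (-114 - 198) = 18900 - 1*(-312) = 18900 + 312 = 19212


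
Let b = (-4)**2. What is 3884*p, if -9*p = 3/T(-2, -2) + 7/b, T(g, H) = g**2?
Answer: -18449/36 ≈ -512.47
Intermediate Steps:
b = 16
p = -19/144 (p = -(3/((-2)**2) + 7/16)/9 = -(3/4 + 7*(1/16))/9 = -(3*(1/4) + 7/16)/9 = -(3/4 + 7/16)/9 = -1/9*19/16 = -19/144 ≈ -0.13194)
3884*p = 3884*(-19/144) = -18449/36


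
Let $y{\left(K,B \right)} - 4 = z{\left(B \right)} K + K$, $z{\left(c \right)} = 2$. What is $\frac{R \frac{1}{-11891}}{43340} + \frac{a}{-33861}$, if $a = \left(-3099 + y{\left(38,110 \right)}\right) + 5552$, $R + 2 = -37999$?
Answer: $- \frac{441231123293}{5816822494780} \approx -0.075854$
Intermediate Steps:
$R = -38001$ ($R = -2 - 37999 = -38001$)
$y{\left(K,B \right)} = 4 + 3 K$ ($y{\left(K,B \right)} = 4 + \left(2 K + K\right) = 4 + 3 K$)
$a = 2571$ ($a = \left(-3099 + \left(4 + 3 \cdot 38\right)\right) + 5552 = \left(-3099 + \left(4 + 114\right)\right) + 5552 = \left(-3099 + 118\right) + 5552 = -2981 + 5552 = 2571$)
$\frac{R \frac{1}{-11891}}{43340} + \frac{a}{-33861} = \frac{\left(-38001\right) \frac{1}{-11891}}{43340} + \frac{2571}{-33861} = \left(-38001\right) \left(- \frac{1}{11891}\right) \frac{1}{43340} + 2571 \left(- \frac{1}{33861}\right) = \frac{38001}{11891} \cdot \frac{1}{43340} - \frac{857}{11287} = \frac{38001}{515355940} - \frac{857}{11287} = - \frac{441231123293}{5816822494780}$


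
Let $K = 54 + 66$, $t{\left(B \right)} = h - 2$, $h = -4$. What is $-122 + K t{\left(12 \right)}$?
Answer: $-842$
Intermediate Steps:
$t{\left(B \right)} = -6$ ($t{\left(B \right)} = -4 - 2 = -6$)
$K = 120$
$-122 + K t{\left(12 \right)} = -122 + 120 \left(-6\right) = -122 - 720 = -842$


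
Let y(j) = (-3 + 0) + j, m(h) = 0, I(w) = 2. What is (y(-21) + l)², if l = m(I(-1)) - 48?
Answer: 5184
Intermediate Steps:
y(j) = -3 + j
l = -48 (l = 0 - 48 = -48)
(y(-21) + l)² = ((-3 - 21) - 48)² = (-24 - 48)² = (-72)² = 5184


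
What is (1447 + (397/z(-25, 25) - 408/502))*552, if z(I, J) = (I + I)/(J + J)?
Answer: 145366992/251 ≈ 5.7915e+5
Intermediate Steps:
z(I, J) = I/J (z(I, J) = (2*I)/((2*J)) = (2*I)*(1/(2*J)) = I/J)
(1447 + (397/z(-25, 25) - 408/502))*552 = (1447 + (397/((-25/25)) - 408/502))*552 = (1447 + (397/((-25*1/25)) - 408*1/502))*552 = (1447 + (397/(-1) - 204/251))*552 = (1447 + (397*(-1) - 204/251))*552 = (1447 + (-397 - 204/251))*552 = (1447 - 99851/251)*552 = (263346/251)*552 = 145366992/251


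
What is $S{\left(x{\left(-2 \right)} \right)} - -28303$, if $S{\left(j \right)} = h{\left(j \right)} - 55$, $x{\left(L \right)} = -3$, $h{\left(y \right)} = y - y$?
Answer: $28248$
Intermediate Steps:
$h{\left(y \right)} = 0$
$S{\left(j \right)} = -55$ ($S{\left(j \right)} = 0 - 55 = -55$)
$S{\left(x{\left(-2 \right)} \right)} - -28303 = -55 - -28303 = -55 + 28303 = 28248$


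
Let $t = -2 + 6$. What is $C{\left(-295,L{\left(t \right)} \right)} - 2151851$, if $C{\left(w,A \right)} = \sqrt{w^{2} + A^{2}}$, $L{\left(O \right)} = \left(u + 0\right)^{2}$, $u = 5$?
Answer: $-2151851 + 5 \sqrt{3506} \approx -2.1516 \cdot 10^{6}$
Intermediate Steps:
$t = 4$
$L{\left(O \right)} = 25$ ($L{\left(O \right)} = \left(5 + 0\right)^{2} = 5^{2} = 25$)
$C{\left(w,A \right)} = \sqrt{A^{2} + w^{2}}$
$C{\left(-295,L{\left(t \right)} \right)} - 2151851 = \sqrt{25^{2} + \left(-295\right)^{2}} - 2151851 = \sqrt{625 + 87025} - 2151851 = \sqrt{87650} - 2151851 = 5 \sqrt{3506} - 2151851 = -2151851 + 5 \sqrt{3506}$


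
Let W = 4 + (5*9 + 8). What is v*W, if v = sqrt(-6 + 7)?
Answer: 57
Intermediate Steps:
v = 1 (v = sqrt(1) = 1)
W = 57 (W = 4 + (45 + 8) = 4 + 53 = 57)
v*W = 1*57 = 57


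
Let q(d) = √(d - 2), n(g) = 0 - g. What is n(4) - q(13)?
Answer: -4 - √11 ≈ -7.3166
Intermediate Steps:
n(g) = -g
q(d) = √(-2 + d)
n(4) - q(13) = -1*4 - √(-2 + 13) = -4 - √11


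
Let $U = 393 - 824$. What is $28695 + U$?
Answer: $28264$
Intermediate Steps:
$U = -431$ ($U = 393 - 824 = -431$)
$28695 + U = 28695 - 431 = 28264$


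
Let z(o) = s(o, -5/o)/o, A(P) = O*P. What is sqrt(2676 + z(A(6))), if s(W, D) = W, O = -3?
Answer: sqrt(2677) ≈ 51.740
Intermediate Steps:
A(P) = -3*P
z(o) = 1 (z(o) = o/o = 1)
sqrt(2676 + z(A(6))) = sqrt(2676 + 1) = sqrt(2677)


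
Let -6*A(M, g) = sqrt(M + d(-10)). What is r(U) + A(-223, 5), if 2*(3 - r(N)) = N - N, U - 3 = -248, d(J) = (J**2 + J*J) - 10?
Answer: 3 - I*sqrt(33)/6 ≈ 3.0 - 0.95743*I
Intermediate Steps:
d(J) = -10 + 2*J**2 (d(J) = (J**2 + J**2) - 10 = 2*J**2 - 10 = -10 + 2*J**2)
U = -245 (U = 3 - 248 = -245)
A(M, g) = -sqrt(190 + M)/6 (A(M, g) = -sqrt(M + (-10 + 2*(-10)**2))/6 = -sqrt(M + (-10 + 2*100))/6 = -sqrt(M + (-10 + 200))/6 = -sqrt(M + 190)/6 = -sqrt(190 + M)/6)
r(N) = 3 (r(N) = 3 - (N - N)/2 = 3 - 1/2*0 = 3 + 0 = 3)
r(U) + A(-223, 5) = 3 - sqrt(190 - 223)/6 = 3 - I*sqrt(33)/6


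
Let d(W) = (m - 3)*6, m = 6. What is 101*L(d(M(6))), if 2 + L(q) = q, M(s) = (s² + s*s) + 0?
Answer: 1616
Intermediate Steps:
M(s) = 2*s² (M(s) = (s² + s²) + 0 = 2*s² + 0 = 2*s²)
d(W) = 18 (d(W) = (6 - 3)*6 = 3*6 = 18)
L(q) = -2 + q
101*L(d(M(6))) = 101*(-2 + 18) = 101*16 = 1616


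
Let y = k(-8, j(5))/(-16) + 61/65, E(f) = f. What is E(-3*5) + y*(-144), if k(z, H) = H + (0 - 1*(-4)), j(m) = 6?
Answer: -3909/65 ≈ -60.138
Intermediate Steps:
k(z, H) = 4 + H (k(z, H) = H + (0 + 4) = H + 4 = 4 + H)
y = 163/520 (y = (4 + 6)/(-16) + 61/65 = 10*(-1/16) + 61*(1/65) = -5/8 + 61/65 = 163/520 ≈ 0.31346)
E(-3*5) + y*(-144) = -3*5 + (163/520)*(-144) = -15 - 2934/65 = -3909/65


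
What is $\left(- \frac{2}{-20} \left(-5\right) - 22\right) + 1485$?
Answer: $\frac{2925}{2} \approx 1462.5$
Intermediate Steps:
$\left(- \frac{2}{-20} \left(-5\right) - 22\right) + 1485 = \left(\left(-2\right) \left(- \frac{1}{20}\right) \left(-5\right) - 22\right) + 1485 = \left(\frac{1}{10} \left(-5\right) - 22\right) + 1485 = \left(- \frac{1}{2} - 22\right) + 1485 = - \frac{45}{2} + 1485 = \frac{2925}{2}$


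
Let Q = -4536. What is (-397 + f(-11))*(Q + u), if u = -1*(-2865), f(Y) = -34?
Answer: 720201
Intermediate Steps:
u = 2865
(-397 + f(-11))*(Q + u) = (-397 - 34)*(-4536 + 2865) = -431*(-1671) = 720201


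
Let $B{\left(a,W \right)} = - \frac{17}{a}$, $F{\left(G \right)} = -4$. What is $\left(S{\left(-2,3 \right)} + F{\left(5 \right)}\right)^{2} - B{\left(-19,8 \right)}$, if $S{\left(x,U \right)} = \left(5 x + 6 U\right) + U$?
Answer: $\frac{914}{19} \approx 48.105$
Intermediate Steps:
$S{\left(x,U \right)} = 5 x + 7 U$
$\left(S{\left(-2,3 \right)} + F{\left(5 \right)}\right)^{2} - B{\left(-19,8 \right)} = \left(\left(5 \left(-2\right) + 7 \cdot 3\right) - 4\right)^{2} - - \frac{17}{-19} = \left(\left(-10 + 21\right) - 4\right)^{2} - \left(-17\right) \left(- \frac{1}{19}\right) = \left(11 - 4\right)^{2} - \frac{17}{19} = 7^{2} - \frac{17}{19} = 49 - \frac{17}{19} = \frac{914}{19}$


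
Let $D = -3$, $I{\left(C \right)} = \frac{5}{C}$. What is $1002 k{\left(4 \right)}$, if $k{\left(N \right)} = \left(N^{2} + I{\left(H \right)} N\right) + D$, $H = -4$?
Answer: $8016$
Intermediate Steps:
$k{\left(N \right)} = -3 + N^{2} - \frac{5 N}{4}$ ($k{\left(N \right)} = \left(N^{2} + \frac{5}{-4} N\right) - 3 = \left(N^{2} + 5 \left(- \frac{1}{4}\right) N\right) - 3 = \left(N^{2} - \frac{5 N}{4}\right) - 3 = -3 + N^{2} - \frac{5 N}{4}$)
$1002 k{\left(4 \right)} = 1002 \left(-3 + 4^{2} - 5\right) = 1002 \left(-3 + 16 - 5\right) = 1002 \cdot 8 = 8016$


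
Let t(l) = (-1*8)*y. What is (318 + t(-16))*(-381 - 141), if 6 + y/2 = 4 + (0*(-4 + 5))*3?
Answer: -182700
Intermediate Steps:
y = -4 (y = -12 + 2*(4 + (0*(-4 + 5))*3) = -12 + 2*(4 + (0*1)*3) = -12 + 2*(4 + 0*3) = -12 + 2*(4 + 0) = -12 + 2*4 = -12 + 8 = -4)
t(l) = 32 (t(l) = -1*8*(-4) = -8*(-4) = 32)
(318 + t(-16))*(-381 - 141) = (318 + 32)*(-381 - 141) = 350*(-522) = -182700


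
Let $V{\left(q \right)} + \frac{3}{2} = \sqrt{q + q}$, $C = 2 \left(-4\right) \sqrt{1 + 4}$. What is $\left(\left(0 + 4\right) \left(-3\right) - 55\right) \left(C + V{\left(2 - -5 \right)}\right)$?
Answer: $\frac{201}{2} - 67 \sqrt{14} + 536 \sqrt{5} \approx 1048.3$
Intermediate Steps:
$C = - 8 \sqrt{5} \approx -17.889$
$V{\left(q \right)} = - \frac{3}{2} + \sqrt{2} \sqrt{q}$ ($V{\left(q \right)} = - \frac{3}{2} + \sqrt{q + q} = - \frac{3}{2} + \sqrt{2 q} = - \frac{3}{2} + \sqrt{2} \sqrt{q}$)
$\left(\left(0 + 4\right) \left(-3\right) - 55\right) \left(C + V{\left(2 - -5 \right)}\right) = \left(\left(0 + 4\right) \left(-3\right) - 55\right) \left(- 8 \sqrt{5} - \left(\frac{3}{2} - \sqrt{2} \sqrt{2 - -5}\right)\right) = \left(4 \left(-3\right) - 55\right) \left(- 8 \sqrt{5} - \left(\frac{3}{2} - \sqrt{2} \sqrt{2 + 5}\right)\right) = \left(-12 - 55\right) \left(- 8 \sqrt{5} - \left(\frac{3}{2} - \sqrt{2} \sqrt{7}\right)\right) = - 67 \left(- 8 \sqrt{5} - \left(\frac{3}{2} - \sqrt{14}\right)\right) = - 67 \left(- \frac{3}{2} + \sqrt{14} - 8 \sqrt{5}\right) = \frac{201}{2} - 67 \sqrt{14} + 536 \sqrt{5}$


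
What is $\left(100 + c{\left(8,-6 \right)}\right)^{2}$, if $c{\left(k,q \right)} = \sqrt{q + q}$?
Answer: $9988 + 400 i \sqrt{3} \approx 9988.0 + 692.82 i$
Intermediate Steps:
$c{\left(k,q \right)} = \sqrt{2} \sqrt{q}$ ($c{\left(k,q \right)} = \sqrt{2 q} = \sqrt{2} \sqrt{q}$)
$\left(100 + c{\left(8,-6 \right)}\right)^{2} = \left(100 + \sqrt{2} \sqrt{-6}\right)^{2} = \left(100 + \sqrt{2} i \sqrt{6}\right)^{2} = \left(100 + 2 i \sqrt{3}\right)^{2}$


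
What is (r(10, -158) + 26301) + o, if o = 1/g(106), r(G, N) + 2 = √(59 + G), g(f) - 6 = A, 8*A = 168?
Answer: 710074/27 + √69 ≈ 26307.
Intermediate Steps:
A = 21 (A = (⅛)*168 = 21)
g(f) = 27 (g(f) = 6 + 21 = 27)
r(G, N) = -2 + √(59 + G)
o = 1/27 ≈ 0.037037
(r(10, -158) + 26301) + o = ((-2 + √(59 + 10)) + 26301) + 1/27 = ((-2 + √69) + 26301) + 1/27 = (26299 + √69) + 1/27 = 710074/27 + √69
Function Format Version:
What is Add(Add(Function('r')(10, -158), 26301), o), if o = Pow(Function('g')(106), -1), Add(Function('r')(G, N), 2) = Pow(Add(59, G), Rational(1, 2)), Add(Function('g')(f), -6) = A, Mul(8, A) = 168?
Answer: Add(Rational(710074, 27), Pow(69, Rational(1, 2))) ≈ 26307.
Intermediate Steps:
A = 21 (A = Mul(Rational(1, 8), 168) = 21)
Function('g')(f) = 27 (Function('g')(f) = Add(6, 21) = 27)
Function('r')(G, N) = Add(-2, Pow(Add(59, G), Rational(1, 2)))
o = Rational(1, 27) (o = Pow(27, -1) = Rational(1, 27) ≈ 0.037037)
Add(Add(Function('r')(10, -158), 26301), o) = Add(Add(Add(-2, Pow(Add(59, 10), Rational(1, 2))), 26301), Rational(1, 27)) = Add(Add(Add(-2, Pow(69, Rational(1, 2))), 26301), Rational(1, 27)) = Add(Add(26299, Pow(69, Rational(1, 2))), Rational(1, 27)) = Add(Rational(710074, 27), Pow(69, Rational(1, 2)))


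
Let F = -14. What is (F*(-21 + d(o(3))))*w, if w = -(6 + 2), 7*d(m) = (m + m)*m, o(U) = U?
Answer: -2064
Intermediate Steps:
d(m) = 2*m²/7 (d(m) = ((m + m)*m)/7 = ((2*m)*m)/7 = (2*m²)/7 = 2*m²/7)
w = -8 (w = -1*8 = -8)
(F*(-21 + d(o(3))))*w = -14*(-21 + (2/7)*3²)*(-8) = -14*(-21 + (2/7)*9)*(-8) = -14*(-21 + 18/7)*(-8) = -14*(-129/7)*(-8) = 258*(-8) = -2064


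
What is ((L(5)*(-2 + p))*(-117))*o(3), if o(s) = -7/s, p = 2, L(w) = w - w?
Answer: 0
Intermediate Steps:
L(w) = 0
((L(5)*(-2 + p))*(-117))*o(3) = ((0*(-2 + 2))*(-117))*(-7/3) = ((0*0)*(-117))*(-7*⅓) = (0*(-117))*(-7/3) = 0*(-7/3) = 0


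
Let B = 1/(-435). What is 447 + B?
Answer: 194444/435 ≈ 447.00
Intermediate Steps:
B = -1/435 ≈ -0.0022989
447 + B = 447 - 1/435 = 194444/435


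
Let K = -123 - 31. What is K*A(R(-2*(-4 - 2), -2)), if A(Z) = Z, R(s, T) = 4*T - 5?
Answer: 2002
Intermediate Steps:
R(s, T) = -5 + 4*T
K = -154
K*A(R(-2*(-4 - 2), -2)) = -154*(-5 + 4*(-2)) = -154*(-5 - 8) = -154*(-13) = 2002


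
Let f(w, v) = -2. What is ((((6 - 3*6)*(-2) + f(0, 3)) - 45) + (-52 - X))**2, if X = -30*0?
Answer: 5625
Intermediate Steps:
X = 0
((((6 - 3*6)*(-2) + f(0, 3)) - 45) + (-52 - X))**2 = ((((6 - 3*6)*(-2) - 2) - 45) + (-52 - 1*0))**2 = ((((6 - 18)*(-2) - 2) - 45) + (-52 + 0))**2 = (((-12*(-2) - 2) - 45) - 52)**2 = (((24 - 2) - 45) - 52)**2 = ((22 - 45) - 52)**2 = (-23 - 52)**2 = (-75)**2 = 5625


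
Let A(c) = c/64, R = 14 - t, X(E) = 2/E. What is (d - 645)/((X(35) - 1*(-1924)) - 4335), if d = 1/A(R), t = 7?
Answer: 22255/84383 ≈ 0.26374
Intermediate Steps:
R = 7 (R = 14 - 1*7 = 14 - 7 = 7)
A(c) = c/64 (A(c) = c*(1/64) = c/64)
d = 64/7 (d = 1/((1/64)*7) = 1/(7/64) = 64/7 ≈ 9.1429)
(d - 645)/((X(35) - 1*(-1924)) - 4335) = (64/7 - 645)/((2/35 - 1*(-1924)) - 4335) = -4451/(7*((2*(1/35) + 1924) - 4335)) = -4451/(7*((2/35 + 1924) - 4335)) = -4451/(7*(67342/35 - 4335)) = -4451/(7*(-84383/35)) = -4451/7*(-35/84383) = 22255/84383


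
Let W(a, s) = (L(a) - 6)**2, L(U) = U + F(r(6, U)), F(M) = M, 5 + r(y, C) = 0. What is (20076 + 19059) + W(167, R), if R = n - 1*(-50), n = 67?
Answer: 63471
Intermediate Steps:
r(y, C) = -5 (r(y, C) = -5 + 0 = -5)
L(U) = -5 + U (L(U) = U - 5 = -5 + U)
R = 117 (R = 67 - 1*(-50) = 67 + 50 = 117)
W(a, s) = (-11 + a)**2 (W(a, s) = ((-5 + a) - 6)**2 = (-11 + a)**2)
(20076 + 19059) + W(167, R) = (20076 + 19059) + (-11 + 167)**2 = 39135 + 156**2 = 39135 + 24336 = 63471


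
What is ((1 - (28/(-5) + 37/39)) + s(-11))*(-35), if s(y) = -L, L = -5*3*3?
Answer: -69139/39 ≈ -1772.8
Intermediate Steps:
L = -45 (L = -15*3 = -45)
s(y) = 45 (s(y) = -1*(-45) = 45)
((1 - (28/(-5) + 37/39)) + s(-11))*(-35) = ((1 - (28/(-5) + 37/39)) + 45)*(-35) = ((1 - (28*(-⅕) + 37*(1/39))) + 45)*(-35) = ((1 - (-28/5 + 37/39)) + 45)*(-35) = ((1 - 1*(-907/195)) + 45)*(-35) = ((1 + 907/195) + 45)*(-35) = (1102/195 + 45)*(-35) = (9877/195)*(-35) = -69139/39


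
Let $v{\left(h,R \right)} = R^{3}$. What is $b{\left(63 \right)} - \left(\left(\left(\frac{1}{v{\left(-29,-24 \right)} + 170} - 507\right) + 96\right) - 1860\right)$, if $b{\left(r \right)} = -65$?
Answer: $\frac{30120725}{13654} \approx 2206.0$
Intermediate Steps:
$b{\left(63 \right)} - \left(\left(\left(\frac{1}{v{\left(-29,-24 \right)} + 170} - 507\right) + 96\right) - 1860\right) = -65 - \left(\left(\left(\frac{1}{\left(-24\right)^{3} + 170} - 507\right) + 96\right) - 1860\right) = -65 - \left(\left(\left(\frac{1}{-13824 + 170} - 507\right) + 96\right) - 1860\right) = -65 - \left(\left(\left(\frac{1}{-13654} - 507\right) + 96\right) - 1860\right) = -65 - \left(\left(\left(- \frac{1}{13654} - 507\right) + 96\right) - 1860\right) = -65 - \left(\left(- \frac{6922579}{13654} + 96\right) - 1860\right) = -65 - \left(- \frac{5611795}{13654} - 1860\right) = -65 - - \frac{31008235}{13654} = -65 + \frac{31008235}{13654} = \frac{30120725}{13654}$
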